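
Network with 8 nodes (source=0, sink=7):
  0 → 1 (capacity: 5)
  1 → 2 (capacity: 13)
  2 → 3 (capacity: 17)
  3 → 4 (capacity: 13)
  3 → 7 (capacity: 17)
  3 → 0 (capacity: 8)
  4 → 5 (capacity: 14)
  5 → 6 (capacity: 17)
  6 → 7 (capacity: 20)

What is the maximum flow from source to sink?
Maximum flow = 5

Max flow: 5

Flow assignment:
  0 → 1: 5/5
  1 → 2: 5/13
  2 → 3: 5/17
  3 → 7: 5/17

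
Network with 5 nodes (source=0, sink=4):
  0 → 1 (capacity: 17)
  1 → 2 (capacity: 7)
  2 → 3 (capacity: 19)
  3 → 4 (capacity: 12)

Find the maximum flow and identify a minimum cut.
Max flow = 7, Min cut edges: (1,2)

Maximum flow: 7
Minimum cut: (1,2)
Partition: S = [0, 1], T = [2, 3, 4]

Max-flow min-cut theorem verified: both equal 7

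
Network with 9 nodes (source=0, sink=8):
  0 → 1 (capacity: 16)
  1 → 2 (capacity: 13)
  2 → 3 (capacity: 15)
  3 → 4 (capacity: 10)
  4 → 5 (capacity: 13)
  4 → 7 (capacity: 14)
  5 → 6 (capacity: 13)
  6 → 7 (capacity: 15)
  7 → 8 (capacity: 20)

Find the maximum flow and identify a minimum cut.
Max flow = 10, Min cut edges: (3,4)

Maximum flow: 10
Minimum cut: (3,4)
Partition: S = [0, 1, 2, 3], T = [4, 5, 6, 7, 8]

Max-flow min-cut theorem verified: both equal 10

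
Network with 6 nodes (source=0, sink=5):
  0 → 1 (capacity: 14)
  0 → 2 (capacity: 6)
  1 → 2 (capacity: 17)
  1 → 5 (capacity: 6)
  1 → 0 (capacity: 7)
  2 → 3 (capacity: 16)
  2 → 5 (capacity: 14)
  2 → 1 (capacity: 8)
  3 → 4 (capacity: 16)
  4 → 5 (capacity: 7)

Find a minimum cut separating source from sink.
Min cut value = 20, edges: (0,1), (0,2)

Min cut value: 20
Partition: S = [0], T = [1, 2, 3, 4, 5]
Cut edges: (0,1), (0,2)

By max-flow min-cut theorem, max flow = min cut = 20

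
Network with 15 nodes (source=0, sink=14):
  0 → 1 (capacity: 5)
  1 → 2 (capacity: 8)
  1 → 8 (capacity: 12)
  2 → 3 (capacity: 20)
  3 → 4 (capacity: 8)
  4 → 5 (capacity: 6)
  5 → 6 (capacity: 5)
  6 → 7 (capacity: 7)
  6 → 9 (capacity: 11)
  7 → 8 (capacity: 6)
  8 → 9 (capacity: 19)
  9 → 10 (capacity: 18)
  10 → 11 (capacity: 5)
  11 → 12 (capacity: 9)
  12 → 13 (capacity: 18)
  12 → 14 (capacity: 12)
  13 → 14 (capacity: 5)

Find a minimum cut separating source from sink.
Min cut value = 5, edges: (10,11)

Min cut value: 5
Partition: S = [0, 1, 2, 3, 4, 5, 6, 7, 8, 9, 10], T = [11, 12, 13, 14]
Cut edges: (10,11)

By max-flow min-cut theorem, max flow = min cut = 5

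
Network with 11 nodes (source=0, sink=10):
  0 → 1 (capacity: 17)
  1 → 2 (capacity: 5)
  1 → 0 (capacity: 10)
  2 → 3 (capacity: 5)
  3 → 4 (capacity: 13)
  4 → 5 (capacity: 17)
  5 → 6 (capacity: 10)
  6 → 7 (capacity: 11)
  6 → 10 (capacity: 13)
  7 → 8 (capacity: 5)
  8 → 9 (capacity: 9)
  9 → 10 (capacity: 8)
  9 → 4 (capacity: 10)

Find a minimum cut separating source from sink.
Min cut value = 5, edges: (2,3)

Min cut value: 5
Partition: S = [0, 1, 2], T = [3, 4, 5, 6, 7, 8, 9, 10]
Cut edges: (2,3)

By max-flow min-cut theorem, max flow = min cut = 5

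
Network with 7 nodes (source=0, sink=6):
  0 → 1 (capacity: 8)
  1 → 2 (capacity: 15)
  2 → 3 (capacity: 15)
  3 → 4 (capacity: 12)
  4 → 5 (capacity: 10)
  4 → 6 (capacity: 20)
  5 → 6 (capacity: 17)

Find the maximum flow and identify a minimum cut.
Max flow = 8, Min cut edges: (0,1)

Maximum flow: 8
Minimum cut: (0,1)
Partition: S = [0], T = [1, 2, 3, 4, 5, 6]

Max-flow min-cut theorem verified: both equal 8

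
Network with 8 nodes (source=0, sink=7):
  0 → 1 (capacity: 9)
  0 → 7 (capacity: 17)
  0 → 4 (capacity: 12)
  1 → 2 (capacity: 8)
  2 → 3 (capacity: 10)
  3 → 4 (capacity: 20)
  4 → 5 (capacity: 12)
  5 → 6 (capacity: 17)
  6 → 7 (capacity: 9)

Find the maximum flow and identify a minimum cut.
Max flow = 26, Min cut edges: (0,7), (6,7)

Maximum flow: 26
Minimum cut: (0,7), (6,7)
Partition: S = [0, 1, 2, 3, 4, 5, 6], T = [7]

Max-flow min-cut theorem verified: both equal 26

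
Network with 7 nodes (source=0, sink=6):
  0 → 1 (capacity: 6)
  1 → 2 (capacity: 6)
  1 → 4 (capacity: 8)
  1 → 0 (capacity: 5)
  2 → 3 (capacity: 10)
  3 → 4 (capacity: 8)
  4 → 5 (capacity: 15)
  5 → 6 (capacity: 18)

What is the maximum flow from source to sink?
Maximum flow = 6

Max flow: 6

Flow assignment:
  0 → 1: 6/6
  1 → 4: 6/8
  4 → 5: 6/15
  5 → 6: 6/18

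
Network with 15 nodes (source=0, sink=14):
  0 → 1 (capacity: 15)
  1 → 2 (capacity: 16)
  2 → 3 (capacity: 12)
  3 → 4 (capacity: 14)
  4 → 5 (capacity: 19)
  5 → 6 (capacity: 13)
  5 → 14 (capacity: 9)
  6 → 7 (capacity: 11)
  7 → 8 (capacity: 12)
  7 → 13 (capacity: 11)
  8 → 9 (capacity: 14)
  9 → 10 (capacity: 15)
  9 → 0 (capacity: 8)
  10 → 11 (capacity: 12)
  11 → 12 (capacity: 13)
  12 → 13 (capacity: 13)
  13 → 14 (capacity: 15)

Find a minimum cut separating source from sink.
Min cut value = 12, edges: (2,3)

Min cut value: 12
Partition: S = [0, 1, 2], T = [3, 4, 5, 6, 7, 8, 9, 10, 11, 12, 13, 14]
Cut edges: (2,3)

By max-flow min-cut theorem, max flow = min cut = 12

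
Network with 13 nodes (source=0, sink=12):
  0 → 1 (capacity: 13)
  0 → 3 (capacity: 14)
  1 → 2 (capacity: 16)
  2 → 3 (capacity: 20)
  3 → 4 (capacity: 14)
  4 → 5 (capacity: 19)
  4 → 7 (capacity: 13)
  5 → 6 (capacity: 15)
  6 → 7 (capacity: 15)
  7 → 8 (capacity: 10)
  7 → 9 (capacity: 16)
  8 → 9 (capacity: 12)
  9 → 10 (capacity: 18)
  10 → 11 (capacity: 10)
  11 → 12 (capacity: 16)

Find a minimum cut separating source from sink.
Min cut value = 10, edges: (10,11)

Min cut value: 10
Partition: S = [0, 1, 2, 3, 4, 5, 6, 7, 8, 9, 10], T = [11, 12]
Cut edges: (10,11)

By max-flow min-cut theorem, max flow = min cut = 10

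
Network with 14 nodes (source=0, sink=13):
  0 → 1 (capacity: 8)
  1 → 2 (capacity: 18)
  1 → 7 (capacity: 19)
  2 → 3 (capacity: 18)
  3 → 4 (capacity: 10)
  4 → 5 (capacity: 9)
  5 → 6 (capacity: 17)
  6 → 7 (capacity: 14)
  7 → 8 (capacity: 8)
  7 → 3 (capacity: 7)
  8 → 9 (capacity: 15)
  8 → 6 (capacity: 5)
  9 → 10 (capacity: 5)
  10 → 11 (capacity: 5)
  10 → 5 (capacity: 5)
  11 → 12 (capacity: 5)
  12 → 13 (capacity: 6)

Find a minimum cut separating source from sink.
Min cut value = 5, edges: (11,12)

Min cut value: 5
Partition: S = [0, 1, 2, 3, 4, 5, 6, 7, 8, 9, 10, 11], T = [12, 13]
Cut edges: (11,12)

By max-flow min-cut theorem, max flow = min cut = 5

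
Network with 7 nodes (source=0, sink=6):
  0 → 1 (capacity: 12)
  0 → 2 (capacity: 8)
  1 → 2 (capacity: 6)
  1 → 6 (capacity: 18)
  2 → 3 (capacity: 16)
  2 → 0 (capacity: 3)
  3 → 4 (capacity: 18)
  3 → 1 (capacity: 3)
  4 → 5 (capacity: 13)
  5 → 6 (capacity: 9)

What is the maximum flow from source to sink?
Maximum flow = 20

Max flow: 20

Flow assignment:
  0 → 1: 12/12
  0 → 2: 8/8
  1 → 6: 15/18
  2 → 3: 8/16
  3 → 4: 5/18
  3 → 1: 3/3
  4 → 5: 5/13
  5 → 6: 5/9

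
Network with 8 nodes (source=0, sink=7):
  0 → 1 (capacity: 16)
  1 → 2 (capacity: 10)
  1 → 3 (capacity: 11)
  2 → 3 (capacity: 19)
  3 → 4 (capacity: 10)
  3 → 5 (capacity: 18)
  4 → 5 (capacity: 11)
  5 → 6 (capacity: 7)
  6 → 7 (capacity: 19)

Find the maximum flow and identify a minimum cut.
Max flow = 7, Min cut edges: (5,6)

Maximum flow: 7
Minimum cut: (5,6)
Partition: S = [0, 1, 2, 3, 4, 5], T = [6, 7]

Max-flow min-cut theorem verified: both equal 7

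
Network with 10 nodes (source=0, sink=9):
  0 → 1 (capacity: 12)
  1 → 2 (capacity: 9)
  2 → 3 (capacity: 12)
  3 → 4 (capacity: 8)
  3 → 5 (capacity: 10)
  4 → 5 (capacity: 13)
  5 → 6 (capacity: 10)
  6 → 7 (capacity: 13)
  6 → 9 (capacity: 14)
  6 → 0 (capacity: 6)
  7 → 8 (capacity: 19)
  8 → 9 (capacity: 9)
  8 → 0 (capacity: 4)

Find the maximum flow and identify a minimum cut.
Max flow = 9, Min cut edges: (1,2)

Maximum flow: 9
Minimum cut: (1,2)
Partition: S = [0, 1], T = [2, 3, 4, 5, 6, 7, 8, 9]

Max-flow min-cut theorem verified: both equal 9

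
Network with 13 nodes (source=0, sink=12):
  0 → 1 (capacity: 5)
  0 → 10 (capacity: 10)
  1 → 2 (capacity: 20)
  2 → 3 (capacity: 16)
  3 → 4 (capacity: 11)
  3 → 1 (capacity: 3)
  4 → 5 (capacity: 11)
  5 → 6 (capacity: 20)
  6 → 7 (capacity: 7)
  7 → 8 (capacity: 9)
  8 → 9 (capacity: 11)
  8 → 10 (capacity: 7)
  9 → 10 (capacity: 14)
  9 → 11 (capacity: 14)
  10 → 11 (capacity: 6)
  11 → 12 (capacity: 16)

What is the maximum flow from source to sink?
Maximum flow = 11

Max flow: 11

Flow assignment:
  0 → 1: 5/5
  0 → 10: 6/10
  1 → 2: 5/20
  2 → 3: 5/16
  3 → 4: 5/11
  4 → 5: 5/11
  5 → 6: 5/20
  6 → 7: 5/7
  7 → 8: 5/9
  8 → 9: 5/11
  9 → 11: 5/14
  10 → 11: 6/6
  11 → 12: 11/16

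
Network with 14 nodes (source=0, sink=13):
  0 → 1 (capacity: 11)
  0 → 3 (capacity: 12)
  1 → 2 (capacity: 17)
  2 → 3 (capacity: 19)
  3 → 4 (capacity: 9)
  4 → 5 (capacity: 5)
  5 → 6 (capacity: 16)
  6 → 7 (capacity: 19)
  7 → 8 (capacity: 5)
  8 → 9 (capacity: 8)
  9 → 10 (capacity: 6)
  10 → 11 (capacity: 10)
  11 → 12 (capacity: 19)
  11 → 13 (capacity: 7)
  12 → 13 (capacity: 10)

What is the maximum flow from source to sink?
Maximum flow = 5

Max flow: 5

Flow assignment:
  0 → 1: 5/11
  1 → 2: 5/17
  2 → 3: 5/19
  3 → 4: 5/9
  4 → 5: 5/5
  5 → 6: 5/16
  6 → 7: 5/19
  7 → 8: 5/5
  8 → 9: 5/8
  9 → 10: 5/6
  10 → 11: 5/10
  11 → 13: 5/7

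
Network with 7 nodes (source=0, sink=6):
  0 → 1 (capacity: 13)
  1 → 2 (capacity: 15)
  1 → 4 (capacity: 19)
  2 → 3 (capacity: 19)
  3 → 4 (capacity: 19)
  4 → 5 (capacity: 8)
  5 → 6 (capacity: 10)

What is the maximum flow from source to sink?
Maximum flow = 8

Max flow: 8

Flow assignment:
  0 → 1: 8/13
  1 → 4: 8/19
  4 → 5: 8/8
  5 → 6: 8/10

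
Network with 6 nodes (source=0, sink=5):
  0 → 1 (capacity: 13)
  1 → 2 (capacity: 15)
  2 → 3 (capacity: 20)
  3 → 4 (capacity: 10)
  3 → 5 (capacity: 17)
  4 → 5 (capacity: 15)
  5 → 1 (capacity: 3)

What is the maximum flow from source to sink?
Maximum flow = 13

Max flow: 13

Flow assignment:
  0 → 1: 13/13
  1 → 2: 13/15
  2 → 3: 13/20
  3 → 5: 13/17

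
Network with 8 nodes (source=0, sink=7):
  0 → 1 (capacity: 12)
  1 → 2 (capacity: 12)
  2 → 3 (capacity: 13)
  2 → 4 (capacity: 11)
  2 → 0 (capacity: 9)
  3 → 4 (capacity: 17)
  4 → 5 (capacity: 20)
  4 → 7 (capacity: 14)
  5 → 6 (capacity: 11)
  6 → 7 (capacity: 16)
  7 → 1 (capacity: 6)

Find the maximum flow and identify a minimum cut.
Max flow = 12, Min cut edges: (1,2)

Maximum flow: 12
Minimum cut: (1,2)
Partition: S = [0, 1], T = [2, 3, 4, 5, 6, 7]

Max-flow min-cut theorem verified: both equal 12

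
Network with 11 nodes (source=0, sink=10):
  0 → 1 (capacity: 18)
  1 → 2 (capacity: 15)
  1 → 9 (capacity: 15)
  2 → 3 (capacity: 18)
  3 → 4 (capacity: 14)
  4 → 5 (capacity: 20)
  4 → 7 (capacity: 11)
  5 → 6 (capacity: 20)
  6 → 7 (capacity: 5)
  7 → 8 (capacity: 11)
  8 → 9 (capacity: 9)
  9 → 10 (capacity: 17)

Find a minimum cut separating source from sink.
Min cut value = 17, edges: (9,10)

Min cut value: 17
Partition: S = [0, 1, 2, 3, 4, 5, 6, 7, 8, 9], T = [10]
Cut edges: (9,10)

By max-flow min-cut theorem, max flow = min cut = 17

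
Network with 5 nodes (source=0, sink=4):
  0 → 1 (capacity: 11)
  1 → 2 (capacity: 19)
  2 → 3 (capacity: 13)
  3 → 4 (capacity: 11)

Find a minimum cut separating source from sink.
Min cut value = 11, edges: (3,4)

Min cut value: 11
Partition: S = [0, 1, 2, 3], T = [4]
Cut edges: (3,4)

By max-flow min-cut theorem, max flow = min cut = 11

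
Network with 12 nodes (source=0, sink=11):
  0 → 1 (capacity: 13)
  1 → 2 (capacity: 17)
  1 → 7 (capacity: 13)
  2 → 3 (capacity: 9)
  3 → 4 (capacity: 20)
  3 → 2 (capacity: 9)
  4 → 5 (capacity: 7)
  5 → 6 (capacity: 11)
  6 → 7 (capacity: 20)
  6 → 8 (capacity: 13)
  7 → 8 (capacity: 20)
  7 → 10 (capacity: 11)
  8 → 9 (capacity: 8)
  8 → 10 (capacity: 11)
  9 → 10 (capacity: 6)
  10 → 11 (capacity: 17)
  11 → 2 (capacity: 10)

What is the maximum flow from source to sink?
Maximum flow = 13

Max flow: 13

Flow assignment:
  0 → 1: 13/13
  1 → 7: 13/13
  7 → 8: 2/20
  7 → 10: 11/11
  8 → 10: 2/11
  10 → 11: 13/17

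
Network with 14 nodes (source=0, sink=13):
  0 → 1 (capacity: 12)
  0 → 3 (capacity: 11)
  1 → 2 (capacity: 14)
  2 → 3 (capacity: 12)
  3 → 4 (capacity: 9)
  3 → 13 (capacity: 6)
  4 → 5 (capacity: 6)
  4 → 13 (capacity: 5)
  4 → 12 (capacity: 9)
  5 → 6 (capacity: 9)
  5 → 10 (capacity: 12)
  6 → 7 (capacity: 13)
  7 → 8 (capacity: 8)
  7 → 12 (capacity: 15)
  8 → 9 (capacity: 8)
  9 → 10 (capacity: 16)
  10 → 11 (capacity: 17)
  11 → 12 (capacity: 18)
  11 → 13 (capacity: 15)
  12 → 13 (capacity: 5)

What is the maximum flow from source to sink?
Maximum flow = 15

Max flow: 15

Flow assignment:
  0 → 1: 12/12
  0 → 3: 3/11
  1 → 2: 12/14
  2 → 3: 12/12
  3 → 4: 9/9
  3 → 13: 6/6
  4 → 13: 5/5
  4 → 12: 4/9
  12 → 13: 4/5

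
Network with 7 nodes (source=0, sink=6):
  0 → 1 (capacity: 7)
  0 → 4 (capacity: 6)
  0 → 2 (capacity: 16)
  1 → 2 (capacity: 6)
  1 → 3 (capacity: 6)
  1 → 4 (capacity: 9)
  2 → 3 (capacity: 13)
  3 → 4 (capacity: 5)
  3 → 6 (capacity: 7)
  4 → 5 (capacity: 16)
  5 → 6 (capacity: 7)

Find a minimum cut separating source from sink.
Min cut value = 14, edges: (3,6), (5,6)

Min cut value: 14
Partition: S = [0, 1, 2, 3, 4, 5], T = [6]
Cut edges: (3,6), (5,6)

By max-flow min-cut theorem, max flow = min cut = 14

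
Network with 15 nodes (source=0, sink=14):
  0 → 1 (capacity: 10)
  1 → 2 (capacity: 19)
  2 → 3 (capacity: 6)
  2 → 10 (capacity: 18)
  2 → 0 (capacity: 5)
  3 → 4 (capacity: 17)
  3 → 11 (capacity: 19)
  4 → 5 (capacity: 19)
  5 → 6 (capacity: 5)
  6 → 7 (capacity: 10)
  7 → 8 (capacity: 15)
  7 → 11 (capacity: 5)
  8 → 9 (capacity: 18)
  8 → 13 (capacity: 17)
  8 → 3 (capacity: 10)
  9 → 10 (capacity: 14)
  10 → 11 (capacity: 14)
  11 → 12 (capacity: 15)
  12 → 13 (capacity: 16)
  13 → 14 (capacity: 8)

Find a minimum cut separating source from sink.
Min cut value = 8, edges: (13,14)

Min cut value: 8
Partition: S = [0, 1, 2, 3, 4, 5, 6, 7, 8, 9, 10, 11, 12, 13], T = [14]
Cut edges: (13,14)

By max-flow min-cut theorem, max flow = min cut = 8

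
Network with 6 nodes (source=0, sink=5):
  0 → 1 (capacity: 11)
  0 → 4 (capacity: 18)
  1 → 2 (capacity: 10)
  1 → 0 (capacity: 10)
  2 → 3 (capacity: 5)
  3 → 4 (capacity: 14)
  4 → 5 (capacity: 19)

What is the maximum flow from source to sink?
Maximum flow = 19

Max flow: 19

Flow assignment:
  0 → 1: 5/11
  0 → 4: 14/18
  1 → 2: 5/10
  2 → 3: 5/5
  3 → 4: 5/14
  4 → 5: 19/19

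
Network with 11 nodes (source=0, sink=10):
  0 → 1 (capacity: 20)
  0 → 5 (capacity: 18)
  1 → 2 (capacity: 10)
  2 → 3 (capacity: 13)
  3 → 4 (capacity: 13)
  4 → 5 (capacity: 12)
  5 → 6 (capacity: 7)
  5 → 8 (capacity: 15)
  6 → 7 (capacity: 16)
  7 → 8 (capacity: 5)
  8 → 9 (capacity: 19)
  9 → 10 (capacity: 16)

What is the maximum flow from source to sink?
Maximum flow = 16

Max flow: 16

Flow assignment:
  0 → 1: 10/20
  0 → 5: 6/18
  1 → 2: 10/10
  2 → 3: 10/13
  3 → 4: 10/13
  4 → 5: 10/12
  5 → 6: 4/7
  5 → 8: 12/15
  6 → 7: 4/16
  7 → 8: 4/5
  8 → 9: 16/19
  9 → 10: 16/16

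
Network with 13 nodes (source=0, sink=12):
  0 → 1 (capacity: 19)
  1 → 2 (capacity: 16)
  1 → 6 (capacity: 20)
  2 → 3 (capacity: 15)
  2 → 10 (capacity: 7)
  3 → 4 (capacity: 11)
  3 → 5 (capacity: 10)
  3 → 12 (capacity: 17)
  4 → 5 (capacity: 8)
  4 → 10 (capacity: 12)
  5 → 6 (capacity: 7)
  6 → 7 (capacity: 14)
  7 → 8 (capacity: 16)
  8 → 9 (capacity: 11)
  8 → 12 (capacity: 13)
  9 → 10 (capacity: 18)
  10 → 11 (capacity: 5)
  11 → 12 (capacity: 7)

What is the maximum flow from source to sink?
Maximum flow = 19

Max flow: 19

Flow assignment:
  0 → 1: 19/19
  1 → 2: 16/16
  1 → 6: 3/20
  2 → 3: 15/15
  2 → 10: 1/7
  3 → 12: 15/17
  6 → 7: 3/14
  7 → 8: 3/16
  8 → 12: 3/13
  10 → 11: 1/5
  11 → 12: 1/7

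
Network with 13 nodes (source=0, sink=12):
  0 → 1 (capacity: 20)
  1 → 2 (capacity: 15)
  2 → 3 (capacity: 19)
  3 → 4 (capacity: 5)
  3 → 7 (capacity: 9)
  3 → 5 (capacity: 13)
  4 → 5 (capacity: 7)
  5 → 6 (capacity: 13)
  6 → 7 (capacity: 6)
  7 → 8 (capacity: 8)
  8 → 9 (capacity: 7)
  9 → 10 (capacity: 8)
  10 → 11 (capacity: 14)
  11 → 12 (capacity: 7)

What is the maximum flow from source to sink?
Maximum flow = 7

Max flow: 7

Flow assignment:
  0 → 1: 7/20
  1 → 2: 7/15
  2 → 3: 7/19
  3 → 7: 1/9
  3 → 5: 6/13
  5 → 6: 6/13
  6 → 7: 6/6
  7 → 8: 7/8
  8 → 9: 7/7
  9 → 10: 7/8
  10 → 11: 7/14
  11 → 12: 7/7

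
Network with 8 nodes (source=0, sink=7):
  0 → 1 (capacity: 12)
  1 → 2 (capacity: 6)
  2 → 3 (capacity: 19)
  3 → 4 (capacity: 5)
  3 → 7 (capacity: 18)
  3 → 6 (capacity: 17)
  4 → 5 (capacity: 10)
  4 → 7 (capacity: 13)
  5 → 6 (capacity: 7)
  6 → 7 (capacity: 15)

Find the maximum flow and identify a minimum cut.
Max flow = 6, Min cut edges: (1,2)

Maximum flow: 6
Minimum cut: (1,2)
Partition: S = [0, 1], T = [2, 3, 4, 5, 6, 7]

Max-flow min-cut theorem verified: both equal 6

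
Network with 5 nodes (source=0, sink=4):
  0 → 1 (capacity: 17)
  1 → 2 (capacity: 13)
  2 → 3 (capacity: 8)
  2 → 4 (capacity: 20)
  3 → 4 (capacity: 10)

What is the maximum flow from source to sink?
Maximum flow = 13

Max flow: 13

Flow assignment:
  0 → 1: 13/17
  1 → 2: 13/13
  2 → 4: 13/20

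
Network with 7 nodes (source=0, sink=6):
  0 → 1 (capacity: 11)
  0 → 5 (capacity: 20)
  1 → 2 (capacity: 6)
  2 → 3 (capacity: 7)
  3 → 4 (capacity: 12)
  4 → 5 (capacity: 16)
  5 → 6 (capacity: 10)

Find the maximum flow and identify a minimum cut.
Max flow = 10, Min cut edges: (5,6)

Maximum flow: 10
Minimum cut: (5,6)
Partition: S = [0, 1, 2, 3, 4, 5], T = [6]

Max-flow min-cut theorem verified: both equal 10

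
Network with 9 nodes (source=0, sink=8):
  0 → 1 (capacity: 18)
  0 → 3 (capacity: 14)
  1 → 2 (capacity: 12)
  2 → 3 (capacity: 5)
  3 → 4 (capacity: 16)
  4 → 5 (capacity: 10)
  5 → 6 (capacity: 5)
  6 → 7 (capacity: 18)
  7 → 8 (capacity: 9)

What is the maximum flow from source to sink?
Maximum flow = 5

Max flow: 5

Flow assignment:
  0 → 1: 5/18
  1 → 2: 5/12
  2 → 3: 5/5
  3 → 4: 5/16
  4 → 5: 5/10
  5 → 6: 5/5
  6 → 7: 5/18
  7 → 8: 5/9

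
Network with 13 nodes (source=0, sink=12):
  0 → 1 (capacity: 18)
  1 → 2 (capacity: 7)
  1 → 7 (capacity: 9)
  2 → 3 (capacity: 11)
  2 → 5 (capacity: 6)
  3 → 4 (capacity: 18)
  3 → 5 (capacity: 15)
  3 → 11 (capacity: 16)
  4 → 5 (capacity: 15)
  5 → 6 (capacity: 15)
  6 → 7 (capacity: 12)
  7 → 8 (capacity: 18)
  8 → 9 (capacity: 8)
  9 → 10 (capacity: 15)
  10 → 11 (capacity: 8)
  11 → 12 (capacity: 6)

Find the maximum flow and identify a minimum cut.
Max flow = 6, Min cut edges: (11,12)

Maximum flow: 6
Minimum cut: (11,12)
Partition: S = [0, 1, 2, 3, 4, 5, 6, 7, 8, 9, 10, 11], T = [12]

Max-flow min-cut theorem verified: both equal 6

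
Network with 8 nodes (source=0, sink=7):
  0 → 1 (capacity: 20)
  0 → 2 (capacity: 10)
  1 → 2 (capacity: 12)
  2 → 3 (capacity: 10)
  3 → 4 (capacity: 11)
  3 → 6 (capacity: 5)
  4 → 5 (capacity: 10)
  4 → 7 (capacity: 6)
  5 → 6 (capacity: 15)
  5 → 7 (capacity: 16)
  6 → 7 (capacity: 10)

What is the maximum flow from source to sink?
Maximum flow = 10

Max flow: 10

Flow assignment:
  0 → 1: 10/20
  1 → 2: 10/12
  2 → 3: 10/10
  3 → 4: 10/11
  4 → 5: 4/10
  4 → 7: 6/6
  5 → 7: 4/16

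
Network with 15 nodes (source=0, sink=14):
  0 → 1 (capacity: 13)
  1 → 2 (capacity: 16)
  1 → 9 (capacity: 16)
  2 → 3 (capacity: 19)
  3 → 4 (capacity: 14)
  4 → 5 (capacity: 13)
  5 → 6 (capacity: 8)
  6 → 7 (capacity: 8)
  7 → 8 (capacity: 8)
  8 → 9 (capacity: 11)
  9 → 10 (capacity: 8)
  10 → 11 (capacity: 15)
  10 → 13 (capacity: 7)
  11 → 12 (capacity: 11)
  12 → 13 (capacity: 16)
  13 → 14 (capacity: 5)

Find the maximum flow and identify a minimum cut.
Max flow = 5, Min cut edges: (13,14)

Maximum flow: 5
Minimum cut: (13,14)
Partition: S = [0, 1, 2, 3, 4, 5, 6, 7, 8, 9, 10, 11, 12, 13], T = [14]

Max-flow min-cut theorem verified: both equal 5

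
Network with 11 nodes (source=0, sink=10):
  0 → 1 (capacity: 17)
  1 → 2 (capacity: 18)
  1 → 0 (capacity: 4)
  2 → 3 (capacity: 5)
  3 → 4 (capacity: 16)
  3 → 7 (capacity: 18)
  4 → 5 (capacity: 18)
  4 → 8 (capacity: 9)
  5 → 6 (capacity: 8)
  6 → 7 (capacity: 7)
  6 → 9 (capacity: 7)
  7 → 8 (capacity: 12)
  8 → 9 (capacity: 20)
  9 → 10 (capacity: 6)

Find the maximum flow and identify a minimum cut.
Max flow = 5, Min cut edges: (2,3)

Maximum flow: 5
Minimum cut: (2,3)
Partition: S = [0, 1, 2], T = [3, 4, 5, 6, 7, 8, 9, 10]

Max-flow min-cut theorem verified: both equal 5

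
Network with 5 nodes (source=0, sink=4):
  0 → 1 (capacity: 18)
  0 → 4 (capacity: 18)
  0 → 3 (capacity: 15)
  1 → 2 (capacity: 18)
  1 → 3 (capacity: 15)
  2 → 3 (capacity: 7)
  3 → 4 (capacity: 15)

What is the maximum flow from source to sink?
Maximum flow = 33

Max flow: 33

Flow assignment:
  0 → 1: 15/18
  0 → 4: 18/18
  1 → 2: 3/18
  1 → 3: 12/15
  2 → 3: 3/7
  3 → 4: 15/15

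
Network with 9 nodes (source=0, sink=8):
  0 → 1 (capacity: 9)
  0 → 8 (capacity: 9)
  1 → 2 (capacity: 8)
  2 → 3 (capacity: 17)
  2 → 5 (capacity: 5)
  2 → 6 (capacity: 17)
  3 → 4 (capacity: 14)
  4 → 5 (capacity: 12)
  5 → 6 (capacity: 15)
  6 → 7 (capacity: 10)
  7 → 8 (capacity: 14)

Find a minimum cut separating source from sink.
Min cut value = 17, edges: (0,8), (1,2)

Min cut value: 17
Partition: S = [0, 1], T = [2, 3, 4, 5, 6, 7, 8]
Cut edges: (0,8), (1,2)

By max-flow min-cut theorem, max flow = min cut = 17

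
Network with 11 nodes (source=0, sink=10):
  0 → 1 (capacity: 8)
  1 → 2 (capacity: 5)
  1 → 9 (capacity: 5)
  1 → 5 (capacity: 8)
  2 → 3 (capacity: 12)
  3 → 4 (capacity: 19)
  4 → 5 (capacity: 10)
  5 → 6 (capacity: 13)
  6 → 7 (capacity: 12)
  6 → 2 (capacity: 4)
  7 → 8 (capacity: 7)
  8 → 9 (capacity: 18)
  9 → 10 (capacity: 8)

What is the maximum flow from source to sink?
Maximum flow = 8

Max flow: 8

Flow assignment:
  0 → 1: 8/8
  1 → 9: 5/5
  1 → 5: 3/8
  5 → 6: 3/13
  6 → 7: 3/12
  7 → 8: 3/7
  8 → 9: 3/18
  9 → 10: 8/8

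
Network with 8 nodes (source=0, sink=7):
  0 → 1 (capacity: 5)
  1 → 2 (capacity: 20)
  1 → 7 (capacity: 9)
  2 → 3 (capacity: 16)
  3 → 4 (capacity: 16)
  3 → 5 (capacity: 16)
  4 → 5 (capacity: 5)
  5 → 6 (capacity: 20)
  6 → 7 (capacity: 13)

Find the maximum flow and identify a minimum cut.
Max flow = 5, Min cut edges: (0,1)

Maximum flow: 5
Minimum cut: (0,1)
Partition: S = [0], T = [1, 2, 3, 4, 5, 6, 7]

Max-flow min-cut theorem verified: both equal 5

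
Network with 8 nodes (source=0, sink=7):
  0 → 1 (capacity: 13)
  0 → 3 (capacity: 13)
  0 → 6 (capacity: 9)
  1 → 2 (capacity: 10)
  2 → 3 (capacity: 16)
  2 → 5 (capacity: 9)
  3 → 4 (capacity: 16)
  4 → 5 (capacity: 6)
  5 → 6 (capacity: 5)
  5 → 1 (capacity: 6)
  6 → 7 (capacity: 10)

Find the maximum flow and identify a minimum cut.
Max flow = 10, Min cut edges: (6,7)

Maximum flow: 10
Minimum cut: (6,7)
Partition: S = [0, 1, 2, 3, 4, 5, 6], T = [7]

Max-flow min-cut theorem verified: both equal 10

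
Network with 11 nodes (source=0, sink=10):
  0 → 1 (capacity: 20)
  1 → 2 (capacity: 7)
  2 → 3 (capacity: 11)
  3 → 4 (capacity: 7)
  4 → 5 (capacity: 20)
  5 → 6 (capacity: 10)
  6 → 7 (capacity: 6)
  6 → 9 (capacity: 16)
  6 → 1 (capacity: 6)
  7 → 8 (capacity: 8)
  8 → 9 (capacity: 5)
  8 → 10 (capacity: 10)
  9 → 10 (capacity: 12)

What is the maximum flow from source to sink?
Maximum flow = 7

Max flow: 7

Flow assignment:
  0 → 1: 7/20
  1 → 2: 7/7
  2 → 3: 7/11
  3 → 4: 7/7
  4 → 5: 7/20
  5 → 6: 7/10
  6 → 9: 7/16
  9 → 10: 7/12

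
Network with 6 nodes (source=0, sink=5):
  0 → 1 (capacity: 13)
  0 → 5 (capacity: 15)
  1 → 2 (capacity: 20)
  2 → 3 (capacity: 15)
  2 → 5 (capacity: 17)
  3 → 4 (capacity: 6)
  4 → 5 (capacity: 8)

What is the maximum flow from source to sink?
Maximum flow = 28

Max flow: 28

Flow assignment:
  0 → 1: 13/13
  0 → 5: 15/15
  1 → 2: 13/20
  2 → 5: 13/17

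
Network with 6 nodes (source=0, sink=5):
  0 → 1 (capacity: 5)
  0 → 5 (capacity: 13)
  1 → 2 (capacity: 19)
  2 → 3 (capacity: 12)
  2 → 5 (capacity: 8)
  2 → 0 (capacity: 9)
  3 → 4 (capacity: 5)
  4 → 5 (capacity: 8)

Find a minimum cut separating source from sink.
Min cut value = 18, edges: (0,1), (0,5)

Min cut value: 18
Partition: S = [0], T = [1, 2, 3, 4, 5]
Cut edges: (0,1), (0,5)

By max-flow min-cut theorem, max flow = min cut = 18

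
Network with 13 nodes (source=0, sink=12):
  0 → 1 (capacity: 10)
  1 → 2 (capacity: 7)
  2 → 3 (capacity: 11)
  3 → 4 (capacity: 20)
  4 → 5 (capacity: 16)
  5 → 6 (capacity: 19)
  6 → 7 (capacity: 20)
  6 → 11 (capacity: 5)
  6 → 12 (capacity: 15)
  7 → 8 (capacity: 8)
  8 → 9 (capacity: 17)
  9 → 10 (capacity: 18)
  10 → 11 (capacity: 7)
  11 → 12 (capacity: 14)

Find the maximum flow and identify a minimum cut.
Max flow = 7, Min cut edges: (1,2)

Maximum flow: 7
Minimum cut: (1,2)
Partition: S = [0, 1], T = [2, 3, 4, 5, 6, 7, 8, 9, 10, 11, 12]

Max-flow min-cut theorem verified: both equal 7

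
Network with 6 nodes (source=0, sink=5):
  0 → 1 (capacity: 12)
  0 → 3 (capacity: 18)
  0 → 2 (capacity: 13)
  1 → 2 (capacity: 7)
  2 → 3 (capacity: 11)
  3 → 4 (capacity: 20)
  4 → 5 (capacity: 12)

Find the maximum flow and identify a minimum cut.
Max flow = 12, Min cut edges: (4,5)

Maximum flow: 12
Minimum cut: (4,5)
Partition: S = [0, 1, 2, 3, 4], T = [5]

Max-flow min-cut theorem verified: both equal 12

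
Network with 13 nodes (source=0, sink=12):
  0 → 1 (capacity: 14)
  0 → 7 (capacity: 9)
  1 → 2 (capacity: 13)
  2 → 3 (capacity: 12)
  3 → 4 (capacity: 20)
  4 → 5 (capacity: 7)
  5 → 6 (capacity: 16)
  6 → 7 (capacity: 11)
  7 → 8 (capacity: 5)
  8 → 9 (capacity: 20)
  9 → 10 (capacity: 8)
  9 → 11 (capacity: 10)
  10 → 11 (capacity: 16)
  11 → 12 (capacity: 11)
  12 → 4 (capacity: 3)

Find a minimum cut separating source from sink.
Min cut value = 5, edges: (7,8)

Min cut value: 5
Partition: S = [0, 1, 2, 3, 4, 5, 6, 7], T = [8, 9, 10, 11, 12]
Cut edges: (7,8)

By max-flow min-cut theorem, max flow = min cut = 5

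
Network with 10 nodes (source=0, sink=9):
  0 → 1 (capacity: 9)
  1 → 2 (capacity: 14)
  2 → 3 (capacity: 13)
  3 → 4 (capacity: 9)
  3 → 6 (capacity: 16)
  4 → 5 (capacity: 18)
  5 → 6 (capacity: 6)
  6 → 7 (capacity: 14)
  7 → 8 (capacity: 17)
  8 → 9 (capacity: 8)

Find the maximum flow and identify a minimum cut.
Max flow = 8, Min cut edges: (8,9)

Maximum flow: 8
Minimum cut: (8,9)
Partition: S = [0, 1, 2, 3, 4, 5, 6, 7, 8], T = [9]

Max-flow min-cut theorem verified: both equal 8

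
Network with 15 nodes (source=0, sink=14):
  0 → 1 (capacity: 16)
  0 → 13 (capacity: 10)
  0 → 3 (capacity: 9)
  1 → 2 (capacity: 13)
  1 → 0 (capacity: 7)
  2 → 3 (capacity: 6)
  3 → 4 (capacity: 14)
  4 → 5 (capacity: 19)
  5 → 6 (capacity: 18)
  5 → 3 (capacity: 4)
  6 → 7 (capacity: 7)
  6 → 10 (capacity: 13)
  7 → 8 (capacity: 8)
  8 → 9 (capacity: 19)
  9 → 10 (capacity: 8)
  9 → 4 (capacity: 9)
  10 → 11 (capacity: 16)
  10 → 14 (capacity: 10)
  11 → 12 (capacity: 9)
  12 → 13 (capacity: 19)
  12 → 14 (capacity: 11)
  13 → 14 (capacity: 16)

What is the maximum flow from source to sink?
Maximum flow = 24

Max flow: 24

Flow assignment:
  0 → 1: 6/16
  0 → 13: 10/10
  0 → 3: 8/9
  1 → 2: 6/13
  2 → 3: 6/6
  3 → 4: 14/14
  4 → 5: 14/19
  5 → 6: 14/18
  6 → 7: 1/7
  6 → 10: 13/13
  7 → 8: 1/8
  8 → 9: 1/19
  9 → 10: 1/8
  10 → 11: 4/16
  10 → 14: 10/10
  11 → 12: 4/9
  12 → 14: 4/11
  13 → 14: 10/16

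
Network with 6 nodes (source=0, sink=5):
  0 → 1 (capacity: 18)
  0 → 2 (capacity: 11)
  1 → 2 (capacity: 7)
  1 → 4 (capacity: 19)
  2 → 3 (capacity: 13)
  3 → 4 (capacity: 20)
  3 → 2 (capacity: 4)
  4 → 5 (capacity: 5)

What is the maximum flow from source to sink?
Maximum flow = 5

Max flow: 5

Flow assignment:
  0 → 2: 5/11
  2 → 3: 5/13
  3 → 4: 5/20
  4 → 5: 5/5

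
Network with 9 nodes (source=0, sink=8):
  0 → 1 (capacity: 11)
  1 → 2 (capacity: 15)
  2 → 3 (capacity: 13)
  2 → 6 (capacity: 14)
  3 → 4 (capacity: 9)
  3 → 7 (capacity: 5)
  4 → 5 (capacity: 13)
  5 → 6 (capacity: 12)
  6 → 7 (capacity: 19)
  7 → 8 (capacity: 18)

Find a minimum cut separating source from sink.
Min cut value = 11, edges: (0,1)

Min cut value: 11
Partition: S = [0], T = [1, 2, 3, 4, 5, 6, 7, 8]
Cut edges: (0,1)

By max-flow min-cut theorem, max flow = min cut = 11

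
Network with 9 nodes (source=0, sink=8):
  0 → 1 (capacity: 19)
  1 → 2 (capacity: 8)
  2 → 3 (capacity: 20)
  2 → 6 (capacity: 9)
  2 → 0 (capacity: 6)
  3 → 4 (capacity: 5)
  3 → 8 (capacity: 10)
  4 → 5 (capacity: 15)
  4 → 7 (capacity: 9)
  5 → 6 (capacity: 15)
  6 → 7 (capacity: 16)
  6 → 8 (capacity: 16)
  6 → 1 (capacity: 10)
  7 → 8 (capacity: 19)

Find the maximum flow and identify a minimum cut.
Max flow = 8, Min cut edges: (1,2)

Maximum flow: 8
Minimum cut: (1,2)
Partition: S = [0, 1], T = [2, 3, 4, 5, 6, 7, 8]

Max-flow min-cut theorem verified: both equal 8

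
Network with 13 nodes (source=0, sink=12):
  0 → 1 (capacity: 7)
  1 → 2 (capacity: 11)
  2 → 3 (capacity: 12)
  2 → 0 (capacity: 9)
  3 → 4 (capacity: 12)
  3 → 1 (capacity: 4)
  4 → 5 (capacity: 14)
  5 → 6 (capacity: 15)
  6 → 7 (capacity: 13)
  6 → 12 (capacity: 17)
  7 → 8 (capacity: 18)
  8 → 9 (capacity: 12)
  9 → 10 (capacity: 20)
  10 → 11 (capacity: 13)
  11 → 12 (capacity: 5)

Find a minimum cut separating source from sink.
Min cut value = 7, edges: (0,1)

Min cut value: 7
Partition: S = [0], T = [1, 2, 3, 4, 5, 6, 7, 8, 9, 10, 11, 12]
Cut edges: (0,1)

By max-flow min-cut theorem, max flow = min cut = 7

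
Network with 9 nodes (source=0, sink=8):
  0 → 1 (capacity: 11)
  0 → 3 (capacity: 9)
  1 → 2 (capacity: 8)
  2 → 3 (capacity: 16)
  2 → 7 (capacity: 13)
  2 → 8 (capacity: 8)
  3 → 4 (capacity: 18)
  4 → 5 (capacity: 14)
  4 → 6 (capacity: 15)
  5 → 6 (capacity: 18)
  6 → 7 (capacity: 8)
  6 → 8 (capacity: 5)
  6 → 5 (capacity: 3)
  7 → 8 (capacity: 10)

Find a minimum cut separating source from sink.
Min cut value = 17, edges: (0,3), (1,2)

Min cut value: 17
Partition: S = [0, 1], T = [2, 3, 4, 5, 6, 7, 8]
Cut edges: (0,3), (1,2)

By max-flow min-cut theorem, max flow = min cut = 17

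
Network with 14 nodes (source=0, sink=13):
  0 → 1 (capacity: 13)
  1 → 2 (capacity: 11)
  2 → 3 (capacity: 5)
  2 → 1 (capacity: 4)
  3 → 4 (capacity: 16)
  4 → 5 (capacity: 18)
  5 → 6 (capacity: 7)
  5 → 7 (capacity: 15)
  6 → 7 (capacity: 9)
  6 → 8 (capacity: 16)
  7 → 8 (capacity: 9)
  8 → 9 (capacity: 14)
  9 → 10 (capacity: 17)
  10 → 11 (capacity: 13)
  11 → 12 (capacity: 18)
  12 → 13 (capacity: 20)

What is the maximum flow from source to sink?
Maximum flow = 5

Max flow: 5

Flow assignment:
  0 → 1: 5/13
  1 → 2: 5/11
  2 → 3: 5/5
  3 → 4: 5/16
  4 → 5: 5/18
  5 → 6: 5/7
  6 → 8: 5/16
  8 → 9: 5/14
  9 → 10: 5/17
  10 → 11: 5/13
  11 → 12: 5/18
  12 → 13: 5/20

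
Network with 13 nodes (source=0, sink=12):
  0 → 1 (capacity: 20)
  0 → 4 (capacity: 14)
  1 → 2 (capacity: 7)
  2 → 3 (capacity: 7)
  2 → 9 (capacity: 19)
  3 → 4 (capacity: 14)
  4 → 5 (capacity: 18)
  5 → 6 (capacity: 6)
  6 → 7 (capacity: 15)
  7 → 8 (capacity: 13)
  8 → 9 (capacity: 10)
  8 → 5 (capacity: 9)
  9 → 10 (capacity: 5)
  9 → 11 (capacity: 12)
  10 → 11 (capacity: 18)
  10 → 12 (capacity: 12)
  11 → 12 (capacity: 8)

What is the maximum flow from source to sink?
Maximum flow = 13

Max flow: 13

Flow assignment:
  0 → 1: 7/20
  0 → 4: 6/14
  1 → 2: 7/7
  2 → 9: 7/19
  4 → 5: 6/18
  5 → 6: 6/6
  6 → 7: 6/15
  7 → 8: 6/13
  8 → 9: 6/10
  9 → 10: 5/5
  9 → 11: 8/12
  10 → 12: 5/12
  11 → 12: 8/8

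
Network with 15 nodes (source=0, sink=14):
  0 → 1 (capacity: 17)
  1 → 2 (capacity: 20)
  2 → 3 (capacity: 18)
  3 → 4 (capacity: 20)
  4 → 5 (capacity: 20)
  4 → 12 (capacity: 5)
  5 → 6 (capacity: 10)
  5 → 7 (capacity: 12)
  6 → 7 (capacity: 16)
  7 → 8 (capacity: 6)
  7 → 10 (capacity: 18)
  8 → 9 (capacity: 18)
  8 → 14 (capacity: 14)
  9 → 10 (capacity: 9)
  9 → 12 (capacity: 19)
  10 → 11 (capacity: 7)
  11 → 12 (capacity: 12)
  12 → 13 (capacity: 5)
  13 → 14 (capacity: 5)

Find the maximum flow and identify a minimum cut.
Max flow = 11, Min cut edges: (7,8), (13,14)

Maximum flow: 11
Minimum cut: (7,8), (13,14)
Partition: S = [0, 1, 2, 3, 4, 5, 6, 7, 9, 10, 11, 12, 13], T = [8, 14]

Max-flow min-cut theorem verified: both equal 11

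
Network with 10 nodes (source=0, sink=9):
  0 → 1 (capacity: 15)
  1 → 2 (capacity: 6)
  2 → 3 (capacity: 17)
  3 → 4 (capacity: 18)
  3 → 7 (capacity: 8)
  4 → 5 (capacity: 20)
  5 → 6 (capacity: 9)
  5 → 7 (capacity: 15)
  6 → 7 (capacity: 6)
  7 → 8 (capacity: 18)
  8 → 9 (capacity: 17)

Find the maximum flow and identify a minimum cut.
Max flow = 6, Min cut edges: (1,2)

Maximum flow: 6
Minimum cut: (1,2)
Partition: S = [0, 1], T = [2, 3, 4, 5, 6, 7, 8, 9]

Max-flow min-cut theorem verified: both equal 6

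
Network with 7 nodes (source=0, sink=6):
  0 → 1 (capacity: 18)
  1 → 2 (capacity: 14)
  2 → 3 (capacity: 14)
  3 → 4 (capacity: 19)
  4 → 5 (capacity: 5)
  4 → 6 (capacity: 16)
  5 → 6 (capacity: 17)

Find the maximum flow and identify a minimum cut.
Max flow = 14, Min cut edges: (2,3)

Maximum flow: 14
Minimum cut: (2,3)
Partition: S = [0, 1, 2], T = [3, 4, 5, 6]

Max-flow min-cut theorem verified: both equal 14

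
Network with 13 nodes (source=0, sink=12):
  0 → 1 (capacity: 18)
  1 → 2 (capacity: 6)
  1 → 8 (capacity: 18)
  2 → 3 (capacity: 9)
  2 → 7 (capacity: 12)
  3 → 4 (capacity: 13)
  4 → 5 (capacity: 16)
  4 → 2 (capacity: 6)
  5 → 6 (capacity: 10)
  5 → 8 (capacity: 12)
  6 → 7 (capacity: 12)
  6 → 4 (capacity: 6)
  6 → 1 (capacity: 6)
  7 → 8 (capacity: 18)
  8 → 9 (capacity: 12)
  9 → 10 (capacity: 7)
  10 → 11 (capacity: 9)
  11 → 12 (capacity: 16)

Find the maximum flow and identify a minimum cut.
Max flow = 7, Min cut edges: (9,10)

Maximum flow: 7
Minimum cut: (9,10)
Partition: S = [0, 1, 2, 3, 4, 5, 6, 7, 8, 9], T = [10, 11, 12]

Max-flow min-cut theorem verified: both equal 7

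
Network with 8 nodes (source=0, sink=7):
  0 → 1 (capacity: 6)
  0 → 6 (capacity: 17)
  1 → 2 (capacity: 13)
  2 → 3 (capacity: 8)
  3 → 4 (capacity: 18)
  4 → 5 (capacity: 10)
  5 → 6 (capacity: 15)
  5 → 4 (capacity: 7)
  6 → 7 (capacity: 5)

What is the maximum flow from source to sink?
Maximum flow = 5

Max flow: 5

Flow assignment:
  0 → 1: 5/6
  1 → 2: 5/13
  2 → 3: 5/8
  3 → 4: 5/18
  4 → 5: 5/10
  5 → 6: 5/15
  6 → 7: 5/5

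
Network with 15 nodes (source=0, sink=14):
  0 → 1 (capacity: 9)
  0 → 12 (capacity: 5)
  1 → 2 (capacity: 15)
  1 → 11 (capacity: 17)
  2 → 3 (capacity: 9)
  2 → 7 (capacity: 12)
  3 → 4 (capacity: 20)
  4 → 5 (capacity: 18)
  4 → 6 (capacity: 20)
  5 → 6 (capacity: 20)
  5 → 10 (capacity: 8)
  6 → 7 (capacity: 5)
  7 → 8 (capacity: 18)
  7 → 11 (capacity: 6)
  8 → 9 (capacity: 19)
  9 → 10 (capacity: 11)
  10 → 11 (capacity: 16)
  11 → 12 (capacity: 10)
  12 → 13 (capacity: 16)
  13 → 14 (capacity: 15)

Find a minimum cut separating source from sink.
Min cut value = 14, edges: (0,1), (0,12)

Min cut value: 14
Partition: S = [0], T = [1, 2, 3, 4, 5, 6, 7, 8, 9, 10, 11, 12, 13, 14]
Cut edges: (0,1), (0,12)

By max-flow min-cut theorem, max flow = min cut = 14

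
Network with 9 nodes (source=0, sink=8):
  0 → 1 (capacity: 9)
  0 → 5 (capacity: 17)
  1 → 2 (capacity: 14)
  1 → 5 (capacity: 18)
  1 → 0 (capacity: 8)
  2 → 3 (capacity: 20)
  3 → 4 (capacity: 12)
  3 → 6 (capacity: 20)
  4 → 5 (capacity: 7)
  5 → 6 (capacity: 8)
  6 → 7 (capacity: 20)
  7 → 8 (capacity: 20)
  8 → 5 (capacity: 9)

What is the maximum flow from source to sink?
Maximum flow = 17

Max flow: 17

Flow assignment:
  0 → 1: 9/9
  0 → 5: 8/17
  1 → 2: 9/14
  2 → 3: 9/20
  3 → 6: 9/20
  5 → 6: 8/8
  6 → 7: 17/20
  7 → 8: 17/20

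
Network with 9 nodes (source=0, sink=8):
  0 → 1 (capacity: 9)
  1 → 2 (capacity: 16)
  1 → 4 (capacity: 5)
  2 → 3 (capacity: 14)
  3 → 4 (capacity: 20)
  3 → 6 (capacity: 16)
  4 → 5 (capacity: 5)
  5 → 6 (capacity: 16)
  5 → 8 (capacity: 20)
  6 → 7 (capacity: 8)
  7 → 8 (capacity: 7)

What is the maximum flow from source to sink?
Maximum flow = 9

Max flow: 9

Flow assignment:
  0 → 1: 9/9
  1 → 2: 4/16
  1 → 4: 5/5
  2 → 3: 4/14
  3 → 6: 4/16
  4 → 5: 5/5
  5 → 8: 5/20
  6 → 7: 4/8
  7 → 8: 4/7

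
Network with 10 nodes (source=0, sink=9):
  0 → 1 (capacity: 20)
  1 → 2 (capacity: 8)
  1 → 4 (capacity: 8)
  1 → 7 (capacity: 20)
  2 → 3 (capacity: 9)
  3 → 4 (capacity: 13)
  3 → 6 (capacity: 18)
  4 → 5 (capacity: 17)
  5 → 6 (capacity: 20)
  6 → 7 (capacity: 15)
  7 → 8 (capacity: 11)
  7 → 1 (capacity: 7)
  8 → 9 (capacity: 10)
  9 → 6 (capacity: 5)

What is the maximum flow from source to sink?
Maximum flow = 10

Max flow: 10

Flow assignment:
  0 → 1: 10/20
  1 → 7: 10/20
  7 → 8: 10/11
  8 → 9: 10/10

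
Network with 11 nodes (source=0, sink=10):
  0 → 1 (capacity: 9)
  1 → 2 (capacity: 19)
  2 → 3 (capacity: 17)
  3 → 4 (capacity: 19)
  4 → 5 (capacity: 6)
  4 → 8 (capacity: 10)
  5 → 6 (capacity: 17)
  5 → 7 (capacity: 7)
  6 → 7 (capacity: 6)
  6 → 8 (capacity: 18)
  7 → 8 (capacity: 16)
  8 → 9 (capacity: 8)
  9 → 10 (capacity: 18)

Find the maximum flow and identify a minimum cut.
Max flow = 8, Min cut edges: (8,9)

Maximum flow: 8
Minimum cut: (8,9)
Partition: S = [0, 1, 2, 3, 4, 5, 6, 7, 8], T = [9, 10]

Max-flow min-cut theorem verified: both equal 8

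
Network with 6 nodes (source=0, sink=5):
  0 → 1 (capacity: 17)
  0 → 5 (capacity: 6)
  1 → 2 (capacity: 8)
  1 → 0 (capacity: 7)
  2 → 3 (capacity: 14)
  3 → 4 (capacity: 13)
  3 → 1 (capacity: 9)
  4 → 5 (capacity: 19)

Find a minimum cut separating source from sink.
Min cut value = 14, edges: (0,5), (1,2)

Min cut value: 14
Partition: S = [0, 1], T = [2, 3, 4, 5]
Cut edges: (0,5), (1,2)

By max-flow min-cut theorem, max flow = min cut = 14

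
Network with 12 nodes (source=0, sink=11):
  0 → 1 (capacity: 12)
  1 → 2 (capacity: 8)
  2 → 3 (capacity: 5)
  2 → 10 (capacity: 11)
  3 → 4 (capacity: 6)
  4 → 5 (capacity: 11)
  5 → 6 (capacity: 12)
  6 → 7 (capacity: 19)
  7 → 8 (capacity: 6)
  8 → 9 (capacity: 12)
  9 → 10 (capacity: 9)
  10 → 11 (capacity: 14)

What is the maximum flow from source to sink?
Maximum flow = 8

Max flow: 8

Flow assignment:
  0 → 1: 8/12
  1 → 2: 8/8
  2 → 10: 8/11
  10 → 11: 8/14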